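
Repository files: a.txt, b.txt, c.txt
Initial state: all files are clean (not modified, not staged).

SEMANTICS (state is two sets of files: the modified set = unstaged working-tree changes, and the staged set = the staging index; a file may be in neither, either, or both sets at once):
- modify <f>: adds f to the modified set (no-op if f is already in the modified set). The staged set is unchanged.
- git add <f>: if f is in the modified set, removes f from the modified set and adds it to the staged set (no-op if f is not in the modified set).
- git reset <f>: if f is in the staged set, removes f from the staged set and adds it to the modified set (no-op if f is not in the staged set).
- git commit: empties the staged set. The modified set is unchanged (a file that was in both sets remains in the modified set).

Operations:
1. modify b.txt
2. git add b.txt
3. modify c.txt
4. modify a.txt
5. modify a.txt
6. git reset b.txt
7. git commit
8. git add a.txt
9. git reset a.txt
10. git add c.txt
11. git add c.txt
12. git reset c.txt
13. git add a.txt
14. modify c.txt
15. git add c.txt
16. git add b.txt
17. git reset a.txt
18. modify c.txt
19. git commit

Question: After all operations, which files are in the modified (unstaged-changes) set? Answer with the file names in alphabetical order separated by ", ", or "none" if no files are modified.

After op 1 (modify b.txt): modified={b.txt} staged={none}
After op 2 (git add b.txt): modified={none} staged={b.txt}
After op 3 (modify c.txt): modified={c.txt} staged={b.txt}
After op 4 (modify a.txt): modified={a.txt, c.txt} staged={b.txt}
After op 5 (modify a.txt): modified={a.txt, c.txt} staged={b.txt}
After op 6 (git reset b.txt): modified={a.txt, b.txt, c.txt} staged={none}
After op 7 (git commit): modified={a.txt, b.txt, c.txt} staged={none}
After op 8 (git add a.txt): modified={b.txt, c.txt} staged={a.txt}
After op 9 (git reset a.txt): modified={a.txt, b.txt, c.txt} staged={none}
After op 10 (git add c.txt): modified={a.txt, b.txt} staged={c.txt}
After op 11 (git add c.txt): modified={a.txt, b.txt} staged={c.txt}
After op 12 (git reset c.txt): modified={a.txt, b.txt, c.txt} staged={none}
After op 13 (git add a.txt): modified={b.txt, c.txt} staged={a.txt}
After op 14 (modify c.txt): modified={b.txt, c.txt} staged={a.txt}
After op 15 (git add c.txt): modified={b.txt} staged={a.txt, c.txt}
After op 16 (git add b.txt): modified={none} staged={a.txt, b.txt, c.txt}
After op 17 (git reset a.txt): modified={a.txt} staged={b.txt, c.txt}
After op 18 (modify c.txt): modified={a.txt, c.txt} staged={b.txt, c.txt}
After op 19 (git commit): modified={a.txt, c.txt} staged={none}

Answer: a.txt, c.txt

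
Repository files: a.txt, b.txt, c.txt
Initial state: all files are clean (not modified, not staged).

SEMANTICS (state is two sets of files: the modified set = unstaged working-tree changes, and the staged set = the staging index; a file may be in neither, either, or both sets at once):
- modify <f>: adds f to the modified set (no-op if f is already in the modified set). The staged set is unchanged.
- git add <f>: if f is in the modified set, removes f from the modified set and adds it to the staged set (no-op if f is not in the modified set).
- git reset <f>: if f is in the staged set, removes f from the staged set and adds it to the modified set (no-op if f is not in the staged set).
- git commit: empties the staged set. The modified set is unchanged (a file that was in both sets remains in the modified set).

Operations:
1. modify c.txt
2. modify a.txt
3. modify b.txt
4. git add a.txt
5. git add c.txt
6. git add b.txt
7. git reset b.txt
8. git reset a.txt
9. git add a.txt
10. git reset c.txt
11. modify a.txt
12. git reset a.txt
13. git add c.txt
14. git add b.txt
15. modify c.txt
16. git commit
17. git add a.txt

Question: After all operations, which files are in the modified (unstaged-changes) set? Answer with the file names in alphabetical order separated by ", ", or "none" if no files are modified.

Answer: c.txt

Derivation:
After op 1 (modify c.txt): modified={c.txt} staged={none}
After op 2 (modify a.txt): modified={a.txt, c.txt} staged={none}
After op 3 (modify b.txt): modified={a.txt, b.txt, c.txt} staged={none}
After op 4 (git add a.txt): modified={b.txt, c.txt} staged={a.txt}
After op 5 (git add c.txt): modified={b.txt} staged={a.txt, c.txt}
After op 6 (git add b.txt): modified={none} staged={a.txt, b.txt, c.txt}
After op 7 (git reset b.txt): modified={b.txt} staged={a.txt, c.txt}
After op 8 (git reset a.txt): modified={a.txt, b.txt} staged={c.txt}
After op 9 (git add a.txt): modified={b.txt} staged={a.txt, c.txt}
After op 10 (git reset c.txt): modified={b.txt, c.txt} staged={a.txt}
After op 11 (modify a.txt): modified={a.txt, b.txt, c.txt} staged={a.txt}
After op 12 (git reset a.txt): modified={a.txt, b.txt, c.txt} staged={none}
After op 13 (git add c.txt): modified={a.txt, b.txt} staged={c.txt}
After op 14 (git add b.txt): modified={a.txt} staged={b.txt, c.txt}
After op 15 (modify c.txt): modified={a.txt, c.txt} staged={b.txt, c.txt}
After op 16 (git commit): modified={a.txt, c.txt} staged={none}
After op 17 (git add a.txt): modified={c.txt} staged={a.txt}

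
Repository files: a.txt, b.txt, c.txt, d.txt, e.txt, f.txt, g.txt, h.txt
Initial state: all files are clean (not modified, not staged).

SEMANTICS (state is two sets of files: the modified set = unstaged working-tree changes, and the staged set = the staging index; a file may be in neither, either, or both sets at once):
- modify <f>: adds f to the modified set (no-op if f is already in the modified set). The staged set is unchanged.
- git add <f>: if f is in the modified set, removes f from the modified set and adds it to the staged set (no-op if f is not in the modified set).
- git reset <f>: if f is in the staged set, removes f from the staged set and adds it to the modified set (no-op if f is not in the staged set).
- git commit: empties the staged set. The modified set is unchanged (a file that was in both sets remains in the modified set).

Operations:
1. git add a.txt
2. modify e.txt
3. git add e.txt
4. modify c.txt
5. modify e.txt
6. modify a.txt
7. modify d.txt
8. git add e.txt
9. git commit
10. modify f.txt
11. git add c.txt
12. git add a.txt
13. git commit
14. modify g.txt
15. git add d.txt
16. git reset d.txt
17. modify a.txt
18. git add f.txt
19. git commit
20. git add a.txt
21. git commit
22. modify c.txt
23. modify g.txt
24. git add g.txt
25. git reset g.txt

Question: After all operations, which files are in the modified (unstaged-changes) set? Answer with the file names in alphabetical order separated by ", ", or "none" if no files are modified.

After op 1 (git add a.txt): modified={none} staged={none}
After op 2 (modify e.txt): modified={e.txt} staged={none}
After op 3 (git add e.txt): modified={none} staged={e.txt}
After op 4 (modify c.txt): modified={c.txt} staged={e.txt}
After op 5 (modify e.txt): modified={c.txt, e.txt} staged={e.txt}
After op 6 (modify a.txt): modified={a.txt, c.txt, e.txt} staged={e.txt}
After op 7 (modify d.txt): modified={a.txt, c.txt, d.txt, e.txt} staged={e.txt}
After op 8 (git add e.txt): modified={a.txt, c.txt, d.txt} staged={e.txt}
After op 9 (git commit): modified={a.txt, c.txt, d.txt} staged={none}
After op 10 (modify f.txt): modified={a.txt, c.txt, d.txt, f.txt} staged={none}
After op 11 (git add c.txt): modified={a.txt, d.txt, f.txt} staged={c.txt}
After op 12 (git add a.txt): modified={d.txt, f.txt} staged={a.txt, c.txt}
After op 13 (git commit): modified={d.txt, f.txt} staged={none}
After op 14 (modify g.txt): modified={d.txt, f.txt, g.txt} staged={none}
After op 15 (git add d.txt): modified={f.txt, g.txt} staged={d.txt}
After op 16 (git reset d.txt): modified={d.txt, f.txt, g.txt} staged={none}
After op 17 (modify a.txt): modified={a.txt, d.txt, f.txt, g.txt} staged={none}
After op 18 (git add f.txt): modified={a.txt, d.txt, g.txt} staged={f.txt}
After op 19 (git commit): modified={a.txt, d.txt, g.txt} staged={none}
After op 20 (git add a.txt): modified={d.txt, g.txt} staged={a.txt}
After op 21 (git commit): modified={d.txt, g.txt} staged={none}
After op 22 (modify c.txt): modified={c.txt, d.txt, g.txt} staged={none}
After op 23 (modify g.txt): modified={c.txt, d.txt, g.txt} staged={none}
After op 24 (git add g.txt): modified={c.txt, d.txt} staged={g.txt}
After op 25 (git reset g.txt): modified={c.txt, d.txt, g.txt} staged={none}

Answer: c.txt, d.txt, g.txt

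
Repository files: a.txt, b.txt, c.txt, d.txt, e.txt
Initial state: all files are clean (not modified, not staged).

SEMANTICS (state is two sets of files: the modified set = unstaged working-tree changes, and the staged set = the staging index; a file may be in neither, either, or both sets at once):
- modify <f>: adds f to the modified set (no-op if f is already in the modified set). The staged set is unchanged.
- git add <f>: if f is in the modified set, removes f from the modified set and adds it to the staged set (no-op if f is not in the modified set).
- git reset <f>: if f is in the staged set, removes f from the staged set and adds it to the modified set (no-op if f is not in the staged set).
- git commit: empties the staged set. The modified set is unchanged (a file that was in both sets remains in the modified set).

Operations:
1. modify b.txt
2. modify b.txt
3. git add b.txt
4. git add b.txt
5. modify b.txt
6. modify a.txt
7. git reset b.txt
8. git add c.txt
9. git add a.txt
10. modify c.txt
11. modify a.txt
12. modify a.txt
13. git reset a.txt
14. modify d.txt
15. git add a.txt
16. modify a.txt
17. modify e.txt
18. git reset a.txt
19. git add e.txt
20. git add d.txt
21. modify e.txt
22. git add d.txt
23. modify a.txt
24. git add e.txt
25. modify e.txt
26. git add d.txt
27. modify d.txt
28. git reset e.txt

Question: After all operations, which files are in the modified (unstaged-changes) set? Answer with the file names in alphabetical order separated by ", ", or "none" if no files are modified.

After op 1 (modify b.txt): modified={b.txt} staged={none}
After op 2 (modify b.txt): modified={b.txt} staged={none}
After op 3 (git add b.txt): modified={none} staged={b.txt}
After op 4 (git add b.txt): modified={none} staged={b.txt}
After op 5 (modify b.txt): modified={b.txt} staged={b.txt}
After op 6 (modify a.txt): modified={a.txt, b.txt} staged={b.txt}
After op 7 (git reset b.txt): modified={a.txt, b.txt} staged={none}
After op 8 (git add c.txt): modified={a.txt, b.txt} staged={none}
After op 9 (git add a.txt): modified={b.txt} staged={a.txt}
After op 10 (modify c.txt): modified={b.txt, c.txt} staged={a.txt}
After op 11 (modify a.txt): modified={a.txt, b.txt, c.txt} staged={a.txt}
After op 12 (modify a.txt): modified={a.txt, b.txt, c.txt} staged={a.txt}
After op 13 (git reset a.txt): modified={a.txt, b.txt, c.txt} staged={none}
After op 14 (modify d.txt): modified={a.txt, b.txt, c.txt, d.txt} staged={none}
After op 15 (git add a.txt): modified={b.txt, c.txt, d.txt} staged={a.txt}
After op 16 (modify a.txt): modified={a.txt, b.txt, c.txt, d.txt} staged={a.txt}
After op 17 (modify e.txt): modified={a.txt, b.txt, c.txt, d.txt, e.txt} staged={a.txt}
After op 18 (git reset a.txt): modified={a.txt, b.txt, c.txt, d.txt, e.txt} staged={none}
After op 19 (git add e.txt): modified={a.txt, b.txt, c.txt, d.txt} staged={e.txt}
After op 20 (git add d.txt): modified={a.txt, b.txt, c.txt} staged={d.txt, e.txt}
After op 21 (modify e.txt): modified={a.txt, b.txt, c.txt, e.txt} staged={d.txt, e.txt}
After op 22 (git add d.txt): modified={a.txt, b.txt, c.txt, e.txt} staged={d.txt, e.txt}
After op 23 (modify a.txt): modified={a.txt, b.txt, c.txt, e.txt} staged={d.txt, e.txt}
After op 24 (git add e.txt): modified={a.txt, b.txt, c.txt} staged={d.txt, e.txt}
After op 25 (modify e.txt): modified={a.txt, b.txt, c.txt, e.txt} staged={d.txt, e.txt}
After op 26 (git add d.txt): modified={a.txt, b.txt, c.txt, e.txt} staged={d.txt, e.txt}
After op 27 (modify d.txt): modified={a.txt, b.txt, c.txt, d.txt, e.txt} staged={d.txt, e.txt}
After op 28 (git reset e.txt): modified={a.txt, b.txt, c.txt, d.txt, e.txt} staged={d.txt}

Answer: a.txt, b.txt, c.txt, d.txt, e.txt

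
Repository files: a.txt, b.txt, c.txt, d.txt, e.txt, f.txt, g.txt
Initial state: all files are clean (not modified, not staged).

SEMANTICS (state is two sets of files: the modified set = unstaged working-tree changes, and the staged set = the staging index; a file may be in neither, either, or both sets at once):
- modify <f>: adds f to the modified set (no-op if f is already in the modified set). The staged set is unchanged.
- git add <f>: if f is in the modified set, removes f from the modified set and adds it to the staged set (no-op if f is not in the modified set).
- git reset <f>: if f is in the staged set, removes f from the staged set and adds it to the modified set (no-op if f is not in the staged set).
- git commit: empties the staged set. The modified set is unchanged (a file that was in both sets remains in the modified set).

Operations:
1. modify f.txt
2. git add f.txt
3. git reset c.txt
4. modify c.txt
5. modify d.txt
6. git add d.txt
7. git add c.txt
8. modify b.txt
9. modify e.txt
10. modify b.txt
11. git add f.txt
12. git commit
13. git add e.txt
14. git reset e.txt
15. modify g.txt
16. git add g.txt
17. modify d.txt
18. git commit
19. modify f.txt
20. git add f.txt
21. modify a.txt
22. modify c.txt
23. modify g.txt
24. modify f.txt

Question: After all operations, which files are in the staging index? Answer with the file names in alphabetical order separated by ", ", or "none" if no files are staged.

After op 1 (modify f.txt): modified={f.txt} staged={none}
After op 2 (git add f.txt): modified={none} staged={f.txt}
After op 3 (git reset c.txt): modified={none} staged={f.txt}
After op 4 (modify c.txt): modified={c.txt} staged={f.txt}
After op 5 (modify d.txt): modified={c.txt, d.txt} staged={f.txt}
After op 6 (git add d.txt): modified={c.txt} staged={d.txt, f.txt}
After op 7 (git add c.txt): modified={none} staged={c.txt, d.txt, f.txt}
After op 8 (modify b.txt): modified={b.txt} staged={c.txt, d.txt, f.txt}
After op 9 (modify e.txt): modified={b.txt, e.txt} staged={c.txt, d.txt, f.txt}
After op 10 (modify b.txt): modified={b.txt, e.txt} staged={c.txt, d.txt, f.txt}
After op 11 (git add f.txt): modified={b.txt, e.txt} staged={c.txt, d.txt, f.txt}
After op 12 (git commit): modified={b.txt, e.txt} staged={none}
After op 13 (git add e.txt): modified={b.txt} staged={e.txt}
After op 14 (git reset e.txt): modified={b.txt, e.txt} staged={none}
After op 15 (modify g.txt): modified={b.txt, e.txt, g.txt} staged={none}
After op 16 (git add g.txt): modified={b.txt, e.txt} staged={g.txt}
After op 17 (modify d.txt): modified={b.txt, d.txt, e.txt} staged={g.txt}
After op 18 (git commit): modified={b.txt, d.txt, e.txt} staged={none}
After op 19 (modify f.txt): modified={b.txt, d.txt, e.txt, f.txt} staged={none}
After op 20 (git add f.txt): modified={b.txt, d.txt, e.txt} staged={f.txt}
After op 21 (modify a.txt): modified={a.txt, b.txt, d.txt, e.txt} staged={f.txt}
After op 22 (modify c.txt): modified={a.txt, b.txt, c.txt, d.txt, e.txt} staged={f.txt}
After op 23 (modify g.txt): modified={a.txt, b.txt, c.txt, d.txt, e.txt, g.txt} staged={f.txt}
After op 24 (modify f.txt): modified={a.txt, b.txt, c.txt, d.txt, e.txt, f.txt, g.txt} staged={f.txt}

Answer: f.txt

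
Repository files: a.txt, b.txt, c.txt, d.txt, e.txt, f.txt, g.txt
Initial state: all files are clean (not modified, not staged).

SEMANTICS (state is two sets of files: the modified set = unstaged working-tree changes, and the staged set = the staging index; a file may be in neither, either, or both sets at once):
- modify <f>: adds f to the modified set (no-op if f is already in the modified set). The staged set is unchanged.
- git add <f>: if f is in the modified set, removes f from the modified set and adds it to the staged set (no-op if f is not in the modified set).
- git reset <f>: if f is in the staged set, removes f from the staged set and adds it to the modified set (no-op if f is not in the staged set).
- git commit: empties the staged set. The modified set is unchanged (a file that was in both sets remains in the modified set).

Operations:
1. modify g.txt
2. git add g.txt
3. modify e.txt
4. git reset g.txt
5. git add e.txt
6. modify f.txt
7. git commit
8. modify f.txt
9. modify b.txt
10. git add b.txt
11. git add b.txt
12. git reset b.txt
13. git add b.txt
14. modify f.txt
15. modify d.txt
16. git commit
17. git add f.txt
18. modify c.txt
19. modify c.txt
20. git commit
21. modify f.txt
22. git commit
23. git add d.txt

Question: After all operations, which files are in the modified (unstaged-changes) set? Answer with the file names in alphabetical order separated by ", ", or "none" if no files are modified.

Answer: c.txt, f.txt, g.txt

Derivation:
After op 1 (modify g.txt): modified={g.txt} staged={none}
After op 2 (git add g.txt): modified={none} staged={g.txt}
After op 3 (modify e.txt): modified={e.txt} staged={g.txt}
After op 4 (git reset g.txt): modified={e.txt, g.txt} staged={none}
After op 5 (git add e.txt): modified={g.txt} staged={e.txt}
After op 6 (modify f.txt): modified={f.txt, g.txt} staged={e.txt}
After op 7 (git commit): modified={f.txt, g.txt} staged={none}
After op 8 (modify f.txt): modified={f.txt, g.txt} staged={none}
After op 9 (modify b.txt): modified={b.txt, f.txt, g.txt} staged={none}
After op 10 (git add b.txt): modified={f.txt, g.txt} staged={b.txt}
After op 11 (git add b.txt): modified={f.txt, g.txt} staged={b.txt}
After op 12 (git reset b.txt): modified={b.txt, f.txt, g.txt} staged={none}
After op 13 (git add b.txt): modified={f.txt, g.txt} staged={b.txt}
After op 14 (modify f.txt): modified={f.txt, g.txt} staged={b.txt}
After op 15 (modify d.txt): modified={d.txt, f.txt, g.txt} staged={b.txt}
After op 16 (git commit): modified={d.txt, f.txt, g.txt} staged={none}
After op 17 (git add f.txt): modified={d.txt, g.txt} staged={f.txt}
After op 18 (modify c.txt): modified={c.txt, d.txt, g.txt} staged={f.txt}
After op 19 (modify c.txt): modified={c.txt, d.txt, g.txt} staged={f.txt}
After op 20 (git commit): modified={c.txt, d.txt, g.txt} staged={none}
After op 21 (modify f.txt): modified={c.txt, d.txt, f.txt, g.txt} staged={none}
After op 22 (git commit): modified={c.txt, d.txt, f.txt, g.txt} staged={none}
After op 23 (git add d.txt): modified={c.txt, f.txt, g.txt} staged={d.txt}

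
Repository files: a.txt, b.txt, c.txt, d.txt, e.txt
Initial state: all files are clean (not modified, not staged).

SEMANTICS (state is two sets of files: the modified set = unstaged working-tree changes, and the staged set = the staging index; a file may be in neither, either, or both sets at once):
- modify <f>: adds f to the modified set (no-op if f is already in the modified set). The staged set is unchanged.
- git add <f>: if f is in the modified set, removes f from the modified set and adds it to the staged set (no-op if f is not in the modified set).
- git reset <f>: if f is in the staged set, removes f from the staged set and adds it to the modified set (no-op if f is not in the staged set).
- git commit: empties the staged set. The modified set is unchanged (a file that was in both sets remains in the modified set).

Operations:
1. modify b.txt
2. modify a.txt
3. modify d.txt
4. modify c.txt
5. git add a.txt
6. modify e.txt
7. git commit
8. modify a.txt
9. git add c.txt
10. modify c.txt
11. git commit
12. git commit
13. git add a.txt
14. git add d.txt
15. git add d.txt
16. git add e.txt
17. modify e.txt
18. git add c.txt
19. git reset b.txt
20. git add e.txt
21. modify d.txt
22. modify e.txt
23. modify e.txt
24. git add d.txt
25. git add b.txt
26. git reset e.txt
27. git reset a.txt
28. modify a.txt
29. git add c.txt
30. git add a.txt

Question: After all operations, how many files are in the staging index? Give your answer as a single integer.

Answer: 4

Derivation:
After op 1 (modify b.txt): modified={b.txt} staged={none}
After op 2 (modify a.txt): modified={a.txt, b.txt} staged={none}
After op 3 (modify d.txt): modified={a.txt, b.txt, d.txt} staged={none}
After op 4 (modify c.txt): modified={a.txt, b.txt, c.txt, d.txt} staged={none}
After op 5 (git add a.txt): modified={b.txt, c.txt, d.txt} staged={a.txt}
After op 6 (modify e.txt): modified={b.txt, c.txt, d.txt, e.txt} staged={a.txt}
After op 7 (git commit): modified={b.txt, c.txt, d.txt, e.txt} staged={none}
After op 8 (modify a.txt): modified={a.txt, b.txt, c.txt, d.txt, e.txt} staged={none}
After op 9 (git add c.txt): modified={a.txt, b.txt, d.txt, e.txt} staged={c.txt}
After op 10 (modify c.txt): modified={a.txt, b.txt, c.txt, d.txt, e.txt} staged={c.txt}
After op 11 (git commit): modified={a.txt, b.txt, c.txt, d.txt, e.txt} staged={none}
After op 12 (git commit): modified={a.txt, b.txt, c.txt, d.txt, e.txt} staged={none}
After op 13 (git add a.txt): modified={b.txt, c.txt, d.txt, e.txt} staged={a.txt}
After op 14 (git add d.txt): modified={b.txt, c.txt, e.txt} staged={a.txt, d.txt}
After op 15 (git add d.txt): modified={b.txt, c.txt, e.txt} staged={a.txt, d.txt}
After op 16 (git add e.txt): modified={b.txt, c.txt} staged={a.txt, d.txt, e.txt}
After op 17 (modify e.txt): modified={b.txt, c.txt, e.txt} staged={a.txt, d.txt, e.txt}
After op 18 (git add c.txt): modified={b.txt, e.txt} staged={a.txt, c.txt, d.txt, e.txt}
After op 19 (git reset b.txt): modified={b.txt, e.txt} staged={a.txt, c.txt, d.txt, e.txt}
After op 20 (git add e.txt): modified={b.txt} staged={a.txt, c.txt, d.txt, e.txt}
After op 21 (modify d.txt): modified={b.txt, d.txt} staged={a.txt, c.txt, d.txt, e.txt}
After op 22 (modify e.txt): modified={b.txt, d.txt, e.txt} staged={a.txt, c.txt, d.txt, e.txt}
After op 23 (modify e.txt): modified={b.txt, d.txt, e.txt} staged={a.txt, c.txt, d.txt, e.txt}
After op 24 (git add d.txt): modified={b.txt, e.txt} staged={a.txt, c.txt, d.txt, e.txt}
After op 25 (git add b.txt): modified={e.txt} staged={a.txt, b.txt, c.txt, d.txt, e.txt}
After op 26 (git reset e.txt): modified={e.txt} staged={a.txt, b.txt, c.txt, d.txt}
After op 27 (git reset a.txt): modified={a.txt, e.txt} staged={b.txt, c.txt, d.txt}
After op 28 (modify a.txt): modified={a.txt, e.txt} staged={b.txt, c.txt, d.txt}
After op 29 (git add c.txt): modified={a.txt, e.txt} staged={b.txt, c.txt, d.txt}
After op 30 (git add a.txt): modified={e.txt} staged={a.txt, b.txt, c.txt, d.txt}
Final staged set: {a.txt, b.txt, c.txt, d.txt} -> count=4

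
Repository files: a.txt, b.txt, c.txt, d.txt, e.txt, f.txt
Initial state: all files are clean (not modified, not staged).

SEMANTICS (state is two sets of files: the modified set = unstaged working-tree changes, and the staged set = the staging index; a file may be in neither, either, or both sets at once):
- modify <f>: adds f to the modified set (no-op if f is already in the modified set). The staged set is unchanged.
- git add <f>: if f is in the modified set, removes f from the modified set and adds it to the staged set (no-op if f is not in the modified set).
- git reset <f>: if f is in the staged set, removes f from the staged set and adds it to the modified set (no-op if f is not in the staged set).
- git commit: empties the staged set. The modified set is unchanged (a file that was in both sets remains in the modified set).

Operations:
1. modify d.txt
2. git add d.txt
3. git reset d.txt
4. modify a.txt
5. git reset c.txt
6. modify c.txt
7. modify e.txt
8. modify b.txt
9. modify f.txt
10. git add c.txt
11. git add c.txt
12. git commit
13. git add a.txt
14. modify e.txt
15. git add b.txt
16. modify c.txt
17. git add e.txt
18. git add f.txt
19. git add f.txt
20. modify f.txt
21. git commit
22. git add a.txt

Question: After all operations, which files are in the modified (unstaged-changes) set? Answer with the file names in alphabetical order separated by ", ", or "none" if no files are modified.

Answer: c.txt, d.txt, f.txt

Derivation:
After op 1 (modify d.txt): modified={d.txt} staged={none}
After op 2 (git add d.txt): modified={none} staged={d.txt}
After op 3 (git reset d.txt): modified={d.txt} staged={none}
After op 4 (modify a.txt): modified={a.txt, d.txt} staged={none}
After op 5 (git reset c.txt): modified={a.txt, d.txt} staged={none}
After op 6 (modify c.txt): modified={a.txt, c.txt, d.txt} staged={none}
After op 7 (modify e.txt): modified={a.txt, c.txt, d.txt, e.txt} staged={none}
After op 8 (modify b.txt): modified={a.txt, b.txt, c.txt, d.txt, e.txt} staged={none}
After op 9 (modify f.txt): modified={a.txt, b.txt, c.txt, d.txt, e.txt, f.txt} staged={none}
After op 10 (git add c.txt): modified={a.txt, b.txt, d.txt, e.txt, f.txt} staged={c.txt}
After op 11 (git add c.txt): modified={a.txt, b.txt, d.txt, e.txt, f.txt} staged={c.txt}
After op 12 (git commit): modified={a.txt, b.txt, d.txt, e.txt, f.txt} staged={none}
After op 13 (git add a.txt): modified={b.txt, d.txt, e.txt, f.txt} staged={a.txt}
After op 14 (modify e.txt): modified={b.txt, d.txt, e.txt, f.txt} staged={a.txt}
After op 15 (git add b.txt): modified={d.txt, e.txt, f.txt} staged={a.txt, b.txt}
After op 16 (modify c.txt): modified={c.txt, d.txt, e.txt, f.txt} staged={a.txt, b.txt}
After op 17 (git add e.txt): modified={c.txt, d.txt, f.txt} staged={a.txt, b.txt, e.txt}
After op 18 (git add f.txt): modified={c.txt, d.txt} staged={a.txt, b.txt, e.txt, f.txt}
After op 19 (git add f.txt): modified={c.txt, d.txt} staged={a.txt, b.txt, e.txt, f.txt}
After op 20 (modify f.txt): modified={c.txt, d.txt, f.txt} staged={a.txt, b.txt, e.txt, f.txt}
After op 21 (git commit): modified={c.txt, d.txt, f.txt} staged={none}
After op 22 (git add a.txt): modified={c.txt, d.txt, f.txt} staged={none}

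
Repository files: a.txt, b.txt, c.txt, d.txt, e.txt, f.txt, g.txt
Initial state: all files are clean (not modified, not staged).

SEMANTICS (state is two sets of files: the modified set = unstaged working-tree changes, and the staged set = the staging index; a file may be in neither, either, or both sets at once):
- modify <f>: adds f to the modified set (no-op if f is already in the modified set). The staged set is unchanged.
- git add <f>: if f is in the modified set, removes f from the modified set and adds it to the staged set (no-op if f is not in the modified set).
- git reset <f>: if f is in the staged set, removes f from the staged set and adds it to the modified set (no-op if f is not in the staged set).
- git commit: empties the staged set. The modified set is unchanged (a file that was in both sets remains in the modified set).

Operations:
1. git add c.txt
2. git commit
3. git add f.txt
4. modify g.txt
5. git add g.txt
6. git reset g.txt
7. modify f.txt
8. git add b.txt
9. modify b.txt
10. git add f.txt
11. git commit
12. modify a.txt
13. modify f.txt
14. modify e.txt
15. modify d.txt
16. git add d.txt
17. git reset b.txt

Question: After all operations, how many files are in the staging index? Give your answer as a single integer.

Answer: 1

Derivation:
After op 1 (git add c.txt): modified={none} staged={none}
After op 2 (git commit): modified={none} staged={none}
After op 3 (git add f.txt): modified={none} staged={none}
After op 4 (modify g.txt): modified={g.txt} staged={none}
After op 5 (git add g.txt): modified={none} staged={g.txt}
After op 6 (git reset g.txt): modified={g.txt} staged={none}
After op 7 (modify f.txt): modified={f.txt, g.txt} staged={none}
After op 8 (git add b.txt): modified={f.txt, g.txt} staged={none}
After op 9 (modify b.txt): modified={b.txt, f.txt, g.txt} staged={none}
After op 10 (git add f.txt): modified={b.txt, g.txt} staged={f.txt}
After op 11 (git commit): modified={b.txt, g.txt} staged={none}
After op 12 (modify a.txt): modified={a.txt, b.txt, g.txt} staged={none}
After op 13 (modify f.txt): modified={a.txt, b.txt, f.txt, g.txt} staged={none}
After op 14 (modify e.txt): modified={a.txt, b.txt, e.txt, f.txt, g.txt} staged={none}
After op 15 (modify d.txt): modified={a.txt, b.txt, d.txt, e.txt, f.txt, g.txt} staged={none}
After op 16 (git add d.txt): modified={a.txt, b.txt, e.txt, f.txt, g.txt} staged={d.txt}
After op 17 (git reset b.txt): modified={a.txt, b.txt, e.txt, f.txt, g.txt} staged={d.txt}
Final staged set: {d.txt} -> count=1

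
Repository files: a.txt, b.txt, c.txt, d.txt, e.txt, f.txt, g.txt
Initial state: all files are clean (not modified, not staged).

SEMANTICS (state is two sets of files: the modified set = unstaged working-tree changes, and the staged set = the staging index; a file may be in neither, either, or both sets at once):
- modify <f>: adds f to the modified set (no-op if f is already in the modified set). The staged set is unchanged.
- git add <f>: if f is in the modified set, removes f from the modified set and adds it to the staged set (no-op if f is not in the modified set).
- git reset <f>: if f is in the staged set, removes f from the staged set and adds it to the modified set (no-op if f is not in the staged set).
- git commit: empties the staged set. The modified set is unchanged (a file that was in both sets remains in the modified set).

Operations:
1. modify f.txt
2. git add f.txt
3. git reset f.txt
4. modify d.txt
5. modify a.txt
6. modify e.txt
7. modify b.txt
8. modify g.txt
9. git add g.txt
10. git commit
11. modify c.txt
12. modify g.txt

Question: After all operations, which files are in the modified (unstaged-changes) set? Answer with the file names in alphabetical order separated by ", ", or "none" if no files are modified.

Answer: a.txt, b.txt, c.txt, d.txt, e.txt, f.txt, g.txt

Derivation:
After op 1 (modify f.txt): modified={f.txt} staged={none}
After op 2 (git add f.txt): modified={none} staged={f.txt}
After op 3 (git reset f.txt): modified={f.txt} staged={none}
After op 4 (modify d.txt): modified={d.txt, f.txt} staged={none}
After op 5 (modify a.txt): modified={a.txt, d.txt, f.txt} staged={none}
After op 6 (modify e.txt): modified={a.txt, d.txt, e.txt, f.txt} staged={none}
After op 7 (modify b.txt): modified={a.txt, b.txt, d.txt, e.txt, f.txt} staged={none}
After op 8 (modify g.txt): modified={a.txt, b.txt, d.txt, e.txt, f.txt, g.txt} staged={none}
After op 9 (git add g.txt): modified={a.txt, b.txt, d.txt, e.txt, f.txt} staged={g.txt}
After op 10 (git commit): modified={a.txt, b.txt, d.txt, e.txt, f.txt} staged={none}
After op 11 (modify c.txt): modified={a.txt, b.txt, c.txt, d.txt, e.txt, f.txt} staged={none}
After op 12 (modify g.txt): modified={a.txt, b.txt, c.txt, d.txt, e.txt, f.txt, g.txt} staged={none}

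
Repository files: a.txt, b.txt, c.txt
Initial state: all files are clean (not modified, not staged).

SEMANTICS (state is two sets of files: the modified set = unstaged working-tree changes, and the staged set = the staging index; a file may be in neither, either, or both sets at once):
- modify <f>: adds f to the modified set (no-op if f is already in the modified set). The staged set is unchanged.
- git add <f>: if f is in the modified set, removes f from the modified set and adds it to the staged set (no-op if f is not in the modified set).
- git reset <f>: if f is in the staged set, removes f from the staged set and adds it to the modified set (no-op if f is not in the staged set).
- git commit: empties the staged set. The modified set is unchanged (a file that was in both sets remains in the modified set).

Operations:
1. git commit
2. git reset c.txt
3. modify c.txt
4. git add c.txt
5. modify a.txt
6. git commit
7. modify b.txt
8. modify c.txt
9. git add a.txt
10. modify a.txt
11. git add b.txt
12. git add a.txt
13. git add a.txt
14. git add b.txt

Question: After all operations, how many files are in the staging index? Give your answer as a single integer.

Answer: 2

Derivation:
After op 1 (git commit): modified={none} staged={none}
After op 2 (git reset c.txt): modified={none} staged={none}
After op 3 (modify c.txt): modified={c.txt} staged={none}
After op 4 (git add c.txt): modified={none} staged={c.txt}
After op 5 (modify a.txt): modified={a.txt} staged={c.txt}
After op 6 (git commit): modified={a.txt} staged={none}
After op 7 (modify b.txt): modified={a.txt, b.txt} staged={none}
After op 8 (modify c.txt): modified={a.txt, b.txt, c.txt} staged={none}
After op 9 (git add a.txt): modified={b.txt, c.txt} staged={a.txt}
After op 10 (modify a.txt): modified={a.txt, b.txt, c.txt} staged={a.txt}
After op 11 (git add b.txt): modified={a.txt, c.txt} staged={a.txt, b.txt}
After op 12 (git add a.txt): modified={c.txt} staged={a.txt, b.txt}
After op 13 (git add a.txt): modified={c.txt} staged={a.txt, b.txt}
After op 14 (git add b.txt): modified={c.txt} staged={a.txt, b.txt}
Final staged set: {a.txt, b.txt} -> count=2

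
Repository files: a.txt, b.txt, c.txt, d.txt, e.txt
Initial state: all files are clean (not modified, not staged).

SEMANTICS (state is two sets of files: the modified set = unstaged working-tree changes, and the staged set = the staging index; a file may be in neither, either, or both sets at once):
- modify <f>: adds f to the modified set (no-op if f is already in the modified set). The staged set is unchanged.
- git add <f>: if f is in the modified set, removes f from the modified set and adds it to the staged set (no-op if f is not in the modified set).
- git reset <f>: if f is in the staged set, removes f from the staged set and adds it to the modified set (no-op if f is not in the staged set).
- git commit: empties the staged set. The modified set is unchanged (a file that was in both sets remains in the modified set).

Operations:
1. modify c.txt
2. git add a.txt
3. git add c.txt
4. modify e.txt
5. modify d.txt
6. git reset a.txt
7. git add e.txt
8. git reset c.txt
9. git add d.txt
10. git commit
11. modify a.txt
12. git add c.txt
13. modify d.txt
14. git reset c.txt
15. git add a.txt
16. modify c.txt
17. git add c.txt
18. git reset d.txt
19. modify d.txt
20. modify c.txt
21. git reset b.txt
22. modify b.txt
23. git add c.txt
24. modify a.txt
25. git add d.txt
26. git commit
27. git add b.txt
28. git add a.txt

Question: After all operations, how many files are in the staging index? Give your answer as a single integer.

Answer: 2

Derivation:
After op 1 (modify c.txt): modified={c.txt} staged={none}
After op 2 (git add a.txt): modified={c.txt} staged={none}
After op 3 (git add c.txt): modified={none} staged={c.txt}
After op 4 (modify e.txt): modified={e.txt} staged={c.txt}
After op 5 (modify d.txt): modified={d.txt, e.txt} staged={c.txt}
After op 6 (git reset a.txt): modified={d.txt, e.txt} staged={c.txt}
After op 7 (git add e.txt): modified={d.txt} staged={c.txt, e.txt}
After op 8 (git reset c.txt): modified={c.txt, d.txt} staged={e.txt}
After op 9 (git add d.txt): modified={c.txt} staged={d.txt, e.txt}
After op 10 (git commit): modified={c.txt} staged={none}
After op 11 (modify a.txt): modified={a.txt, c.txt} staged={none}
After op 12 (git add c.txt): modified={a.txt} staged={c.txt}
After op 13 (modify d.txt): modified={a.txt, d.txt} staged={c.txt}
After op 14 (git reset c.txt): modified={a.txt, c.txt, d.txt} staged={none}
After op 15 (git add a.txt): modified={c.txt, d.txt} staged={a.txt}
After op 16 (modify c.txt): modified={c.txt, d.txt} staged={a.txt}
After op 17 (git add c.txt): modified={d.txt} staged={a.txt, c.txt}
After op 18 (git reset d.txt): modified={d.txt} staged={a.txt, c.txt}
After op 19 (modify d.txt): modified={d.txt} staged={a.txt, c.txt}
After op 20 (modify c.txt): modified={c.txt, d.txt} staged={a.txt, c.txt}
After op 21 (git reset b.txt): modified={c.txt, d.txt} staged={a.txt, c.txt}
After op 22 (modify b.txt): modified={b.txt, c.txt, d.txt} staged={a.txt, c.txt}
After op 23 (git add c.txt): modified={b.txt, d.txt} staged={a.txt, c.txt}
After op 24 (modify a.txt): modified={a.txt, b.txt, d.txt} staged={a.txt, c.txt}
After op 25 (git add d.txt): modified={a.txt, b.txt} staged={a.txt, c.txt, d.txt}
After op 26 (git commit): modified={a.txt, b.txt} staged={none}
After op 27 (git add b.txt): modified={a.txt} staged={b.txt}
After op 28 (git add a.txt): modified={none} staged={a.txt, b.txt}
Final staged set: {a.txt, b.txt} -> count=2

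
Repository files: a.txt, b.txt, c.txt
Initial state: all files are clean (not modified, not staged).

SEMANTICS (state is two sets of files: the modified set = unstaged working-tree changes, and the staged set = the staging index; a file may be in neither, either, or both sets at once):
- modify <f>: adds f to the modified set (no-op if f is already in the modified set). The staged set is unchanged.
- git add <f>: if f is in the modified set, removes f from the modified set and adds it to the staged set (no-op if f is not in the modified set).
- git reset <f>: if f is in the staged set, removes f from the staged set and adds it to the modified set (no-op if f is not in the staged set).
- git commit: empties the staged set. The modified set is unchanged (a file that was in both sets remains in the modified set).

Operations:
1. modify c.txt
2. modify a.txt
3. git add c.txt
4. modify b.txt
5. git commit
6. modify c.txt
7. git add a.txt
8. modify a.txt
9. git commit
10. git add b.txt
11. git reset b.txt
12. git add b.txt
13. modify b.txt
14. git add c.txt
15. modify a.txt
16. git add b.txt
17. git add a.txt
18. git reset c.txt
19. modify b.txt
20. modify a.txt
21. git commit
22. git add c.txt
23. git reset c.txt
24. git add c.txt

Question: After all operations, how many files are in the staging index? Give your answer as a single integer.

Answer: 1

Derivation:
After op 1 (modify c.txt): modified={c.txt} staged={none}
After op 2 (modify a.txt): modified={a.txt, c.txt} staged={none}
After op 3 (git add c.txt): modified={a.txt} staged={c.txt}
After op 4 (modify b.txt): modified={a.txt, b.txt} staged={c.txt}
After op 5 (git commit): modified={a.txt, b.txt} staged={none}
After op 6 (modify c.txt): modified={a.txt, b.txt, c.txt} staged={none}
After op 7 (git add a.txt): modified={b.txt, c.txt} staged={a.txt}
After op 8 (modify a.txt): modified={a.txt, b.txt, c.txt} staged={a.txt}
After op 9 (git commit): modified={a.txt, b.txt, c.txt} staged={none}
After op 10 (git add b.txt): modified={a.txt, c.txt} staged={b.txt}
After op 11 (git reset b.txt): modified={a.txt, b.txt, c.txt} staged={none}
After op 12 (git add b.txt): modified={a.txt, c.txt} staged={b.txt}
After op 13 (modify b.txt): modified={a.txt, b.txt, c.txt} staged={b.txt}
After op 14 (git add c.txt): modified={a.txt, b.txt} staged={b.txt, c.txt}
After op 15 (modify a.txt): modified={a.txt, b.txt} staged={b.txt, c.txt}
After op 16 (git add b.txt): modified={a.txt} staged={b.txt, c.txt}
After op 17 (git add a.txt): modified={none} staged={a.txt, b.txt, c.txt}
After op 18 (git reset c.txt): modified={c.txt} staged={a.txt, b.txt}
After op 19 (modify b.txt): modified={b.txt, c.txt} staged={a.txt, b.txt}
After op 20 (modify a.txt): modified={a.txt, b.txt, c.txt} staged={a.txt, b.txt}
After op 21 (git commit): modified={a.txt, b.txt, c.txt} staged={none}
After op 22 (git add c.txt): modified={a.txt, b.txt} staged={c.txt}
After op 23 (git reset c.txt): modified={a.txt, b.txt, c.txt} staged={none}
After op 24 (git add c.txt): modified={a.txt, b.txt} staged={c.txt}
Final staged set: {c.txt} -> count=1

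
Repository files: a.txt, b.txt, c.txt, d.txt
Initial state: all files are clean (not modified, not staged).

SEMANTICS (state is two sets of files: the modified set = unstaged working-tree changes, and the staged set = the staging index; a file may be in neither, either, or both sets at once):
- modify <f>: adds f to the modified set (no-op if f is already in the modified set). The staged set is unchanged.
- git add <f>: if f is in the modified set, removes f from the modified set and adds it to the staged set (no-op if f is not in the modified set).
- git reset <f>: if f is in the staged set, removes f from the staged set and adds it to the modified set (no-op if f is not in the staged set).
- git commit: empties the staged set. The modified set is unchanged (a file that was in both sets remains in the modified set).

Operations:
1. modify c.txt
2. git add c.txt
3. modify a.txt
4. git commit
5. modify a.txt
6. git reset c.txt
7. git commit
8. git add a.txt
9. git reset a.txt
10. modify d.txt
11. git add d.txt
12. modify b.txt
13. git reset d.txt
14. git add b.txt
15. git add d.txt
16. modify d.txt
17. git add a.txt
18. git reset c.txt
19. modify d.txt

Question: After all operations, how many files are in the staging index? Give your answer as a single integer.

After op 1 (modify c.txt): modified={c.txt} staged={none}
After op 2 (git add c.txt): modified={none} staged={c.txt}
After op 3 (modify a.txt): modified={a.txt} staged={c.txt}
After op 4 (git commit): modified={a.txt} staged={none}
After op 5 (modify a.txt): modified={a.txt} staged={none}
After op 6 (git reset c.txt): modified={a.txt} staged={none}
After op 7 (git commit): modified={a.txt} staged={none}
After op 8 (git add a.txt): modified={none} staged={a.txt}
After op 9 (git reset a.txt): modified={a.txt} staged={none}
After op 10 (modify d.txt): modified={a.txt, d.txt} staged={none}
After op 11 (git add d.txt): modified={a.txt} staged={d.txt}
After op 12 (modify b.txt): modified={a.txt, b.txt} staged={d.txt}
After op 13 (git reset d.txt): modified={a.txt, b.txt, d.txt} staged={none}
After op 14 (git add b.txt): modified={a.txt, d.txt} staged={b.txt}
After op 15 (git add d.txt): modified={a.txt} staged={b.txt, d.txt}
After op 16 (modify d.txt): modified={a.txt, d.txt} staged={b.txt, d.txt}
After op 17 (git add a.txt): modified={d.txt} staged={a.txt, b.txt, d.txt}
After op 18 (git reset c.txt): modified={d.txt} staged={a.txt, b.txt, d.txt}
After op 19 (modify d.txt): modified={d.txt} staged={a.txt, b.txt, d.txt}
Final staged set: {a.txt, b.txt, d.txt} -> count=3

Answer: 3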